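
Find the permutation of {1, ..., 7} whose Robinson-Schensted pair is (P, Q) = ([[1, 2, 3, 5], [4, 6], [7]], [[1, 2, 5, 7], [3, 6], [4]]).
1 7 4 2 6 3 5

Reverse the RSK construction: for i from n down to 1, find the cell of Q containing i, remove the entry at that cell from P, and reverse-bump it up through P; the value ejected from row 1 is w(i).

Step i=7: Q has 7 at row 1, column 4; remove that cell from P, ejecting 5. So w(7) = 5. P is now [[1, 2, 3], [4, 6], [7]].
Step i=6: Q has 6 at row 2, column 2; remove 6 from row 2 of P and reverse-bump: 6 enters row 1 and ejects 3. So w(6) = 3. P is now [[1, 2, 6], [4], [7]].
Step i=5: Q has 5 at row 1, column 3; remove that cell from P, ejecting 6. So w(5) = 6. P is now [[1, 2], [4], [7]].
Step i=4: Q has 4 at row 3, column 1; remove 7 from row 3 of P and reverse-bump: 7 enters row 2 and ejects 4; 4 enters row 1 and ejects 2. So w(4) = 2. P is now [[1, 4], [7]].
Step i=3: Q has 3 at row 2, column 1; remove 7 from row 2 of P and reverse-bump: 7 enters row 1 and ejects 4. So w(3) = 4. P is now [[1, 7]].
Step i=2: Q has 2 at row 1, column 2; remove that cell from P, ejecting 7. So w(2) = 7. P is now [[1]].
Step i=1: Q has 1 at row 1, column 1; remove that cell from P, ejecting 1. So w(1) = 1. P is now [].

So w = 1 7 4 2 6 3 5.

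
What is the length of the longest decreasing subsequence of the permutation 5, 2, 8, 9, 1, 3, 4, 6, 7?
3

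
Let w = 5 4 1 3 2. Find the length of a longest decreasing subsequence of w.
4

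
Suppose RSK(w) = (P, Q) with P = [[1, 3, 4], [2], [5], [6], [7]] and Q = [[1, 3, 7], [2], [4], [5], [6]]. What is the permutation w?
Reverse the RSK construction: for i from n down to 1, find the cell of Q containing i, remove the entry at that cell from P, and reverse-bump it up through P; the value ejected from row 1 is w(i).

Step i=7: Q has 7 at row 1, column 3; remove that cell from P, ejecting 4. So w(7) = 4. P is now [[1, 3], [2], [5], [6], [7]].
Step i=6: Q has 6 at row 5, column 1; remove 7 from row 5 of P and reverse-bump: 7 enters row 4 and ejects 6; 6 enters row 3 and ejects 5; 5 enters row 2 and ejects 2; 2 enters row 1 and ejects 1. So w(6) = 1. P is now [[2, 3], [5], [6], [7]].
Step i=5: Q has 5 at row 4, column 1; remove 7 from row 4 of P and reverse-bump: 7 enters row 3 and ejects 6; 6 enters row 2 and ejects 5; 5 enters row 1 and ejects 3. So w(5) = 3. P is now [[2, 5], [6], [7]].
Step i=4: Q has 4 at row 3, column 1; remove 7 from row 3 of P and reverse-bump: 7 enters row 2 and ejects 6; 6 enters row 1 and ejects 5. So w(4) = 5. P is now [[2, 6], [7]].
Step i=3: Q has 3 at row 1, column 2; remove that cell from P, ejecting 6. So w(3) = 6. P is now [[2], [7]].
Step i=2: Q has 2 at row 2, column 1; remove 7 from row 2 of P and reverse-bump: 7 enters row 1 and ejects 2. So w(2) = 2. P is now [[7]].
Step i=1: Q has 1 at row 1, column 1; remove that cell from P, ejecting 7. So w(1) = 7. P is now [].

So w = 7 2 6 5 3 1 4.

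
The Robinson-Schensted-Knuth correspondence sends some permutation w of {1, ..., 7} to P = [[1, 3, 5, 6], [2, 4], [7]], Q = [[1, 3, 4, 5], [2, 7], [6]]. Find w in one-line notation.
7 2 4 5 6 1 3

Reverse RSK: for i = n, n-1, ..., 1, locate i in Q, remove the corresponding corner cell from P, and reverse-bump its entry up through P; the value ejected from row 1 is w(i).

So w = 7 2 4 5 6 1 3.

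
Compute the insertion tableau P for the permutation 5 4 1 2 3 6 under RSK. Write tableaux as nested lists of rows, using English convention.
P = [[1, 2, 3, 6], [4], [5]]

Insert 5: appended to row 1. P = [[5]].
Insert 4: 4 bumps 5 from row 1; 5 starts row 2. P = [[4], [5]].
Insert 1: 1 bumps 4 from row 1; 4 bumps 5 from row 2; 5 starts row 3. P = [[1], [4], [5]].
Insert 2: appended to row 1. P = [[1, 2], [4], [5]].
Insert 3: appended to row 1. P = [[1, 2, 3], [4], [5]].
Insert 6: appended to row 1. P = [[1, 2, 3, 6], [4], [5]].

So P = [[1, 2, 3, 6], [4], [5]].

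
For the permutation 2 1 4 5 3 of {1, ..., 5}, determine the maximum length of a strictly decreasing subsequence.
2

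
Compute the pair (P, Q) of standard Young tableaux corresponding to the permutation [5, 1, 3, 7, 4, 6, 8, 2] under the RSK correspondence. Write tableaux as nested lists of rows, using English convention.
Insert each entry of the permutation into P by Schensted row insertion, recording in Q the position of each new cell.

Insert 5: appended to row 1. P = [[5]].
Insert 1: 1 bumps 5 from row 1; 5 starts row 2. P = [[1], [5]].
Insert 3: appended to row 1. P = [[1, 3], [5]].
Insert 7: appended to row 1. P = [[1, 3, 7], [5]].
Insert 4: 4 bumps 7 from row 1; 7 appends to row 2. P = [[1, 3, 4], [5, 7]].
Insert 6: appended to row 1. P = [[1, 3, 4, 6], [5, 7]].
Insert 8: appended to row 1. P = [[1, 3, 4, 6, 8], [5, 7]].
Insert 2: 2 bumps 3 from row 1; 3 bumps 5 from row 2; 5 starts row 3. P = [[1, 2, 4, 6, 8], [3, 7], [5]].

So P = [[1, 2, 4, 6, 8], [3, 7], [5]], Q = [[1, 3, 4, 6, 7], [2, 5], [8]].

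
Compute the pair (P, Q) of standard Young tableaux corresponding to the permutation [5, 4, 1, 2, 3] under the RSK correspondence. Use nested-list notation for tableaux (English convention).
P = [[1, 2, 3], [4], [5]], Q = [[1, 4, 5], [2], [3]]

Insert each entry of the permutation into P by Schensted row insertion, recording in Q the position of each new cell.

Insert 5: appended to row 1. P = [[5]].
Insert 4: 4 bumps 5 from row 1; 5 starts row 2. P = [[4], [5]].
Insert 1: 1 bumps 4 from row 1; 4 bumps 5 from row 2; 5 starts row 3. P = [[1], [4], [5]].
Insert 2: appended to row 1. P = [[1, 2], [4], [5]].
Insert 3: appended to row 1. P = [[1, 2, 3], [4], [5]].

So P = [[1, 2, 3], [4], [5]], Q = [[1, 4, 5], [2], [3]].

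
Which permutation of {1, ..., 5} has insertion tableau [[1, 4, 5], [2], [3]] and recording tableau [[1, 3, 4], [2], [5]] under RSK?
Reverse the RSK construction: for i from n down to 1, find the cell of Q containing i, remove the entry at that cell from P, and reverse-bump it up through P; the value ejected from row 1 is w(i).

Step i=5: Q has 5 at row 3, column 1; remove 3 from row 3 of P and reverse-bump: 3 enters row 2 and ejects 2; 2 enters row 1 and ejects 1. So w(5) = 1. P is now [[2, 4, 5], [3]].
Step i=4: Q has 4 at row 1, column 3; remove that cell from P, ejecting 5. So w(4) = 5. P is now [[2, 4], [3]].
Step i=3: Q has 3 at row 1, column 2; remove that cell from P, ejecting 4. So w(3) = 4. P is now [[2], [3]].
Step i=2: Q has 2 at row 2, column 1; remove 3 from row 2 of P and reverse-bump: 3 enters row 1 and ejects 2. So w(2) = 2. P is now [[3]].
Step i=1: Q has 1 at row 1, column 1; remove that cell from P, ejecting 3. So w(1) = 3. P is now [].

So w = 3 2 4 5 1.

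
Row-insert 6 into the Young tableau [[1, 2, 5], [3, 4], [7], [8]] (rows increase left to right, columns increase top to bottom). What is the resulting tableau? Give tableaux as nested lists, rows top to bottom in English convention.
[[1, 2, 5, 6], [3, 4], [7], [8]]

6 is larger than every entry of row 1, so it is appended to row 1. The new tableau is [[1, 2, 5, 6], [3, 4], [7], [8]].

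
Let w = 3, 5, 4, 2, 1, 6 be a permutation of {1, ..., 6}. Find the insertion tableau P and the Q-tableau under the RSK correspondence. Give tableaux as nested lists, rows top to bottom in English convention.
Insert each entry of the permutation into P by Schensted row insertion, recording in Q the position of each new cell.

Insert 3: appended to row 1. P = [[3]].
Insert 5: appended to row 1. P = [[3, 5]].
Insert 4: 4 bumps 5 from row 1; 5 starts row 2. P = [[3, 4], [5]].
Insert 2: 2 bumps 3 from row 1; 3 bumps 5 from row 2; 5 starts row 3. P = [[2, 4], [3], [5]].
Insert 1: 1 bumps 2 from row 1; 2 bumps 3 from row 2; 3 bumps 5 from row 3; 5 starts row 4. P = [[1, 4], [2], [3], [5]].
Insert 6: appended to row 1. P = [[1, 4, 6], [2], [3], [5]].

So P = [[1, 4, 6], [2], [3], [5]], Q = [[1, 2, 6], [3], [4], [5]].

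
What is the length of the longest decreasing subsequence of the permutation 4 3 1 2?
3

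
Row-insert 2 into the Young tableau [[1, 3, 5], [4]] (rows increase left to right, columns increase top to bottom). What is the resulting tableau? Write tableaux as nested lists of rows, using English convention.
In row 1, 2 replaces 3 (the leftmost entry greater than 2); 3 is bumped to row 2. In row 2, 3 replaces 4 (the leftmost entry greater than 3); 4 is bumped to row 3. 4 starts a new row 3. The new tableau is [[1, 2, 5], [3], [4]].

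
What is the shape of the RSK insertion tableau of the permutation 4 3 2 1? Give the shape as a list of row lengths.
Row-insert each entry into an empty tableau.

After inserting 4: P = [[4]].
After inserting 3: P = [[3], [4]].
After inserting 2: P = [[2], [3], [4]].
After inserting 1: P = [[1], [2], [3], [4]].

The final insertion tableau P = [[1], [2], [3], [4]] has shape [1, 1, 1, 1].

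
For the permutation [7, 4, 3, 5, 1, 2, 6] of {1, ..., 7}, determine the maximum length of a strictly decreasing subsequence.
4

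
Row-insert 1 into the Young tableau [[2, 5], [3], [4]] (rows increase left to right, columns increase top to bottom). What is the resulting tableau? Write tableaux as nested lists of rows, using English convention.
In row 1, 1 replaces 2 (the leftmost entry greater than 1); 2 is bumped to row 2. In row 2, 2 replaces 3 (the leftmost entry greater than 2); 3 is bumped to row 3. In row 3, 3 replaces 4 (the leftmost entry greater than 3); 4 is bumped to row 4. 4 starts a new row 4. The new tableau is [[1, 5], [2], [3], [4]].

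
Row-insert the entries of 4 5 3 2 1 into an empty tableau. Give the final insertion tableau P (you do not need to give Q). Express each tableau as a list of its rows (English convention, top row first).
Insert 4: appended to row 1. P = [[4]].
Insert 5: appended to row 1. P = [[4, 5]].
Insert 3: 3 bumps 4 from row 1; 4 starts row 2. P = [[3, 5], [4]].
Insert 2: 2 bumps 3 from row 1; 3 bumps 4 from row 2; 4 starts row 3. P = [[2, 5], [3], [4]].
Insert 1: 1 bumps 2 from row 1; 2 bumps 3 from row 2; 3 bumps 4 from row 3; 4 starts row 4. P = [[1, 5], [2], [3], [4]].

So P = [[1, 5], [2], [3], [4]].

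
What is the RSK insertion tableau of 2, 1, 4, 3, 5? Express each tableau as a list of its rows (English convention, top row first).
P = [[1, 3, 5], [2, 4]]

Insert 2: appended to row 1. P = [[2]].
Insert 1: 1 bumps 2 from row 1; 2 starts row 2. P = [[1], [2]].
Insert 4: appended to row 1. P = [[1, 4], [2]].
Insert 3: 3 bumps 4 from row 1; 4 appends to row 2. P = [[1, 3], [2, 4]].
Insert 5: appended to row 1. P = [[1, 3, 5], [2, 4]].

So P = [[1, 3, 5], [2, 4]].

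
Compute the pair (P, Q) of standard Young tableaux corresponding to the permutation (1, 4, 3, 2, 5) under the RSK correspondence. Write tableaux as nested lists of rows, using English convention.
P = [[1, 2, 5], [3], [4]], Q = [[1, 2, 5], [3], [4]]

Insert each entry of the permutation into P by Schensted row insertion, recording in Q the position of each new cell.

Insert 1: appended to row 1. P = [[1]], Q = [[1]].
Insert 4: appended to row 1. P = [[1, 4]], Q = [[1, 2]].
Insert 3: 3 bumps 4 from row 1; 4 starts row 2. P = [[1, 3], [4]], Q = [[1, 2], [3]].
Insert 2: 2 bumps 3 from row 1; 3 bumps 4 from row 2; 4 starts row 3. P = [[1, 2], [3], [4]], Q = [[1, 2], [3], [4]].
Insert 5: appended to row 1. P = [[1, 2, 5], [3], [4]], Q = [[1, 2, 5], [3], [4]].

So P = [[1, 2, 5], [3], [4]], Q = [[1, 2, 5], [3], [4]].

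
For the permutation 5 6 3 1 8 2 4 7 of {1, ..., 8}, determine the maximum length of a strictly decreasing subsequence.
3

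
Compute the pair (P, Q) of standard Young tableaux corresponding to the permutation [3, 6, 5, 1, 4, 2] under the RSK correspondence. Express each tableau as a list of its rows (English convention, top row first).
Insert each entry of the permutation into P by Schensted row insertion, recording in Q the position of each new cell.

After inserting 3: P = [[3]].
After inserting 6: P = [[3, 6]].
After inserting 5: P = [[3, 5], [6]].
After inserting 1: P = [[1, 5], [3], [6]].
After inserting 4: P = [[1, 4], [3, 5], [6]].
After inserting 2: P = [[1, 2], [3, 4], [5], [6]].

So P = [[1, 2], [3, 4], [5], [6]], Q = [[1, 2], [3, 5], [4], [6]].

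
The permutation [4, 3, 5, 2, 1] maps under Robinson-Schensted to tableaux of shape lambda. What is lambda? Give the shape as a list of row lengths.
[2, 1, 1, 1]

RSK row insertion gives P = [[1, 5], [2], [3], [4]], which has shape [2, 1, 1, 1].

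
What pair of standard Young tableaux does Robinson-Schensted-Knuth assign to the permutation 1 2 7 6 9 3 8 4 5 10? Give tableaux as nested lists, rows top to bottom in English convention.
P = [[1, 2, 3, 4, 5, 10], [6, 8], [7, 9]], Q = [[1, 2, 3, 5, 9, 10], [4, 7], [6, 8]]

Insert each entry of the permutation into P by Schensted row insertion, recording in Q the position of each new cell.

Insert 1: appended to row 1. P = [[1]], Q = [[1]].
Insert 2: appended to row 1. P = [[1, 2]], Q = [[1, 2]].
Insert 7: appended to row 1. P = [[1, 2, 7]], Q = [[1, 2, 3]].
Insert 6: 6 bumps 7 from row 1; 7 starts row 2. P = [[1, 2, 6], [7]], Q = [[1, 2, 3], [4]].
Insert 9: appended to row 1. P = [[1, 2, 6, 9], [7]], Q = [[1, 2, 3, 5], [4]].
Insert 3: 3 bumps 6 from row 1; 6 bumps 7 from row 2; 7 starts row 3. P = [[1, 2, 3, 9], [6], [7]], Q = [[1, 2, 3, 5], [4], [6]].
Insert 8: 8 bumps 9 from row 1; 9 appends to row 2. P = [[1, 2, 3, 8], [6, 9], [7]], Q = [[1, 2, 3, 5], [4, 7], [6]].
Insert 4: 4 bumps 8 from row 1; 8 bumps 9 from row 2; 9 appends to row 3. P = [[1, 2, 3, 4], [6, 8], [7, 9]], Q = [[1, 2, 3, 5], [4, 7], [6, 8]].
Insert 5: appended to row 1. P = [[1, 2, 3, 4, 5], [6, 8], [7, 9]], Q = [[1, 2, 3, 5, 9], [4, 7], [6, 8]].
Insert 10: appended to row 1. P = [[1, 2, 3, 4, 5, 10], [6, 8], [7, 9]], Q = [[1, 2, 3, 5, 9, 10], [4, 7], [6, 8]].

So P = [[1, 2, 3, 4, 5, 10], [6, 8], [7, 9]], Q = [[1, 2, 3, 5, 9, 10], [4, 7], [6, 8]].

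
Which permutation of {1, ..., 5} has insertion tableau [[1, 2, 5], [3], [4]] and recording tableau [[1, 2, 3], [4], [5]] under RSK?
Reverse the RSK construction: for i from n down to 1, find the cell of Q containing i, remove the entry at that cell from P, and reverse-bump it up through P; the value ejected from row 1 is w(i).

Step i=5: Q has 5 at row 3, column 1; remove 4 from row 3 of P and reverse-bump: 4 enters row 2 and ejects 3; 3 enters row 1 and ejects 2. So w(5) = 2. P is now [[1, 3, 5], [4]].
Step i=4: Q has 4 at row 2, column 1; remove 4 from row 2 of P and reverse-bump: 4 enters row 1 and ejects 3. So w(4) = 3. P is now [[1, 4, 5]].
Step i=3: Q has 3 at row 1, column 3; remove that cell from P, ejecting 5. So w(3) = 5. P is now [[1, 4]].
Step i=2: Q has 2 at row 1, column 2; remove that cell from P, ejecting 4. So w(2) = 4. P is now [[1]].
Step i=1: Q has 1 at row 1, column 1; remove that cell from P, ejecting 1. So w(1) = 1. P is now [].

So w = 1 4 5 3 2.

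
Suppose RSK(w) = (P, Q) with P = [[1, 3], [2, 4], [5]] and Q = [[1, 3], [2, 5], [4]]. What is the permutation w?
Reverse the RSK construction: for i from n down to 1, find the cell of Q containing i, remove the entry at that cell from P, and reverse-bump it up through P; the value ejected from row 1 is w(i).

Step i=5: Q has 5 at row 2, column 2; remove 4 from row 2 of P and reverse-bump: 4 enters row 1 and ejects 3. So w(5) = 3. P is now [[1, 4], [2], [5]].
Step i=4: Q has 4 at row 3, column 1; remove 5 from row 3 of P and reverse-bump: 5 enters row 2 and ejects 2; 2 enters row 1 and ejects 1. So w(4) = 1. P is now [[2, 4], [5]].
Step i=3: Q has 3 at row 1, column 2; remove that cell from P, ejecting 4. So w(3) = 4. P is now [[2], [5]].
Step i=2: Q has 2 at row 2, column 1; remove 5 from row 2 of P and reverse-bump: 5 enters row 1 and ejects 2. So w(2) = 2. P is now [[5]].
Step i=1: Q has 1 at row 1, column 1; remove that cell from P, ejecting 5. So w(1) = 5. P is now [].

So w = 5 2 4 1 3.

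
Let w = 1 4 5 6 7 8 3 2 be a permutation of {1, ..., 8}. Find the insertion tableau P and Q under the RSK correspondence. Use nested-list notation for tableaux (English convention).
Insert each entry of the permutation into P by Schensted row insertion, recording in Q the position of each new cell.

After inserting 1: P = [[1]].
After inserting 4: P = [[1, 4]].
After inserting 5: P = [[1, 4, 5]].
After inserting 6: P = [[1, 4, 5, 6]].
After inserting 7: P = [[1, 4, 5, 6, 7]].
After inserting 8: P = [[1, 4, 5, 6, 7, 8]].
After inserting 3: P = [[1, 3, 5, 6, 7, 8], [4]].
After inserting 2: P = [[1, 2, 5, 6, 7, 8], [3], [4]].

So P = [[1, 2, 5, 6, 7, 8], [3], [4]], Q = [[1, 2, 3, 4, 5, 6], [7], [8]].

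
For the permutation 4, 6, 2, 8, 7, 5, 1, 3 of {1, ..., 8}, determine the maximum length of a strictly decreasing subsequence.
4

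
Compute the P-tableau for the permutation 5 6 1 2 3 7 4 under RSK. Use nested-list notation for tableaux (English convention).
After inserting 5: P = [[5]].
After inserting 6: P = [[5, 6]].
After inserting 1: P = [[1, 6], [5]].
After inserting 2: P = [[1, 2], [5, 6]].
After inserting 3: P = [[1, 2, 3], [5, 6]].
After inserting 7: P = [[1, 2, 3, 7], [5, 6]].
After inserting 4: P = [[1, 2, 3, 4], [5, 6, 7]].

So P = [[1, 2, 3, 4], [5, 6, 7]].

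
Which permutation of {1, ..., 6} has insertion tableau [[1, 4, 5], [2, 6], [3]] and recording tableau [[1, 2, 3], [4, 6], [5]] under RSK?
Reverse the RSK construction: for i from n down to 1, find the cell of Q containing i, remove the entry at that cell from P, and reverse-bump it up through P; the value ejected from row 1 is w(i).

Step i=6: Q has 6 at row 2, column 2; remove 6 from row 2 of P and reverse-bump: 6 enters row 1 and ejects 5. So w(6) = 5. P is now [[1, 4, 6], [2], [3]].
Step i=5: Q has 5 at row 3, column 1; remove 3 from row 3 of P and reverse-bump: 3 enters row 2 and ejects 2; 2 enters row 1 and ejects 1. So w(5) = 1. P is now [[2, 4, 6], [3]].
Step i=4: Q has 4 at row 2, column 1; remove 3 from row 2 of P and reverse-bump: 3 enters row 1 and ejects 2. So w(4) = 2. P is now [[3, 4, 6]].
Step i=3: Q has 3 at row 1, column 3; remove that cell from P, ejecting 6. So w(3) = 6. P is now [[3, 4]].
Step i=2: Q has 2 at row 1, column 2; remove that cell from P, ejecting 4. So w(2) = 4. P is now [[3]].
Step i=1: Q has 1 at row 1, column 1; remove that cell from P, ejecting 3. So w(1) = 3. P is now [].

So w = 3 4 6 2 1 5.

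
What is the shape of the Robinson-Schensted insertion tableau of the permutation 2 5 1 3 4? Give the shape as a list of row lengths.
[3, 2]

RSK row insertion gives P = [[1, 3, 4], [2, 5]], which has shape [3, 2].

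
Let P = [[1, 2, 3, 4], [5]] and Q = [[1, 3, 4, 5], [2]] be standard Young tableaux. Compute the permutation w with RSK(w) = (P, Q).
5 1 2 3 4

Reverse the RSK construction: for i from n down to 1, find the cell of Q containing i, remove the entry at that cell from P, and reverse-bump it up through P; the value ejected from row 1 is w(i).

Step i=5: Q has 5 at row 1, column 4; remove that cell from P, ejecting 4. So w(5) = 4. P is now [[1, 2, 3], [5]].
Step i=4: Q has 4 at row 1, column 3; remove that cell from P, ejecting 3. So w(4) = 3. P is now [[1, 2], [5]].
Step i=3: Q has 3 at row 1, column 2; remove that cell from P, ejecting 2. So w(3) = 2. P is now [[1], [5]].
Step i=2: Q has 2 at row 2, column 1; remove 5 from row 2 of P and reverse-bump: 5 enters row 1 and ejects 1. So w(2) = 1. P is now [[5]].
Step i=1: Q has 1 at row 1, column 1; remove that cell from P, ejecting 5. So w(1) = 5. P is now [].

So w = 5 1 2 3 4.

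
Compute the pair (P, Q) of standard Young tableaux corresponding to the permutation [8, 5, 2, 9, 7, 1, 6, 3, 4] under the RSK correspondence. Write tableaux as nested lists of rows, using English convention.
P = [[1, 3, 4], [2, 6], [5, 7], [8, 9]], Q = [[1, 4, 9], [2, 5], [3, 7], [6, 8]]

Insert each entry of the permutation into P by Schensted row insertion, recording in Q the position of each new cell.

After inserting 8: P = [[8]].
After inserting 5: P = [[5], [8]].
After inserting 2: P = [[2], [5], [8]].
After inserting 9: P = [[2, 9], [5], [8]].
After inserting 7: P = [[2, 7], [5, 9], [8]].
After inserting 1: P = [[1, 7], [2, 9], [5], [8]].
After inserting 6: P = [[1, 6], [2, 7], [5, 9], [8]].
After inserting 3: P = [[1, 3], [2, 6], [5, 7], [8, 9]].
After inserting 4: P = [[1, 3, 4], [2, 6], [5, 7], [8, 9]].

So P = [[1, 3, 4], [2, 6], [5, 7], [8, 9]], Q = [[1, 4, 9], [2, 5], [3, 7], [6, 8]].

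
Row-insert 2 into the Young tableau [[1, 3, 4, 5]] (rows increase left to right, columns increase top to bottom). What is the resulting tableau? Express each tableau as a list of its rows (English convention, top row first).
In row 1, 2 replaces 3 (the leftmost entry greater than 2); 3 is bumped to row 2. 3 starts a new row 2. The new tableau is [[1, 2, 4, 5], [3]].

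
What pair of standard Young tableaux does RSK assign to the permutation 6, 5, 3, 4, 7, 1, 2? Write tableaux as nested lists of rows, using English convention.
Insert each entry of the permutation into P by Schensted row insertion, recording in Q the position of each new cell.

Insert 6: appended to row 1. P = [[6]], Q = [[1]].
Insert 5: 5 bumps 6 from row 1; 6 starts row 2. P = [[5], [6]], Q = [[1], [2]].
Insert 3: 3 bumps 5 from row 1; 5 bumps 6 from row 2; 6 starts row 3. P = [[3], [5], [6]], Q = [[1], [2], [3]].
Insert 4: appended to row 1. P = [[3, 4], [5], [6]], Q = [[1, 4], [2], [3]].
Insert 7: appended to row 1. P = [[3, 4, 7], [5], [6]], Q = [[1, 4, 5], [2], [3]].
Insert 1: 1 bumps 3 from row 1; 3 bumps 5 from row 2; 5 bumps 6 from row 3; 6 starts row 4. P = [[1, 4, 7], [3], [5], [6]], Q = [[1, 4, 5], [2], [3], [6]].
Insert 2: 2 bumps 4 from row 1; 4 appends to row 2. P = [[1, 2, 7], [3, 4], [5], [6]], Q = [[1, 4, 5], [2, 7], [3], [6]].

So P = [[1, 2, 7], [3, 4], [5], [6]], Q = [[1, 4, 5], [2, 7], [3], [6]].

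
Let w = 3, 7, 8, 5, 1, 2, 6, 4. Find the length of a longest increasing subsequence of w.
3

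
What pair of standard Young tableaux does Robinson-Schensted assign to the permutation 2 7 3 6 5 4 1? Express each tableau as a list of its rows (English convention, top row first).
Insert each entry of the permutation into P by Schensted row insertion, recording in Q the position of each new cell.

After inserting 2: P = [[2]].
After inserting 7: P = [[2, 7]].
After inserting 3: P = [[2, 3], [7]].
After inserting 6: P = [[2, 3, 6], [7]].
After inserting 5: P = [[2, 3, 5], [6], [7]].
After inserting 4: P = [[2, 3, 4], [5], [6], [7]].
After inserting 1: P = [[1, 3, 4], [2], [5], [6], [7]].

So P = [[1, 3, 4], [2], [5], [6], [7]], Q = [[1, 2, 4], [3], [5], [6], [7]].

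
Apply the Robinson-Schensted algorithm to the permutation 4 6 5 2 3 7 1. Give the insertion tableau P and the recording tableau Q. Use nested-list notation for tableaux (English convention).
Insert each entry of the permutation into P by Schensted row insertion, recording in Q the position of each new cell.

Insert 4: appended to row 1. P = [[4]], Q = [[1]].
Insert 6: appended to row 1. P = [[4, 6]], Q = [[1, 2]].
Insert 5: 5 bumps 6 from row 1; 6 starts row 2. P = [[4, 5], [6]], Q = [[1, 2], [3]].
Insert 2: 2 bumps 4 from row 1; 4 bumps 6 from row 2; 6 starts row 3. P = [[2, 5], [4], [6]], Q = [[1, 2], [3], [4]].
Insert 3: 3 bumps 5 from row 1; 5 appends to row 2. P = [[2, 3], [4, 5], [6]], Q = [[1, 2], [3, 5], [4]].
Insert 7: appended to row 1. P = [[2, 3, 7], [4, 5], [6]], Q = [[1, 2, 6], [3, 5], [4]].
Insert 1: 1 bumps 2 from row 1; 2 bumps 4 from row 2; 4 bumps 6 from row 3; 6 starts row 4. P = [[1, 3, 7], [2, 5], [4], [6]], Q = [[1, 2, 6], [3, 5], [4], [7]].

So P = [[1, 3, 7], [2, 5], [4], [6]], Q = [[1, 2, 6], [3, 5], [4], [7]].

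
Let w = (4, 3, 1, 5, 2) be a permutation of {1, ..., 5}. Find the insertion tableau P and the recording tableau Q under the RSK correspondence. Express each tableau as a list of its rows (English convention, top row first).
Insert each entry of the permutation into P by Schensted row insertion, recording in Q the position of each new cell.

Insert 4: appended to row 1. P = [[4]].
Insert 3: 3 bumps 4 from row 1; 4 starts row 2. P = [[3], [4]].
Insert 1: 1 bumps 3 from row 1; 3 bumps 4 from row 2; 4 starts row 3. P = [[1], [3], [4]].
Insert 5: appended to row 1. P = [[1, 5], [3], [4]].
Insert 2: 2 bumps 5 from row 1; 5 appends to row 2. P = [[1, 2], [3, 5], [4]].

So P = [[1, 2], [3, 5], [4]], Q = [[1, 4], [2, 5], [3]].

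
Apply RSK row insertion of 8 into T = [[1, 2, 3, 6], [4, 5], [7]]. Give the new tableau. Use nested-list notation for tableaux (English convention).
8 is larger than every entry of row 1, so it is appended to row 1. The new tableau is [[1, 2, 3, 6, 8], [4, 5], [7]].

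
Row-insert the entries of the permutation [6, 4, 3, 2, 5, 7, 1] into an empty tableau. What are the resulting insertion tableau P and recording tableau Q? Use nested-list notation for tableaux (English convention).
P = [[1, 5, 7], [2], [3], [4], [6]], Q = [[1, 5, 6], [2], [3], [4], [7]]

Insert each entry of the permutation into P by Schensted row insertion, recording in Q the position of each new cell.

Insert 6: appended to row 1. P = [[6]], Q = [[1]].
Insert 4: 4 bumps 6 from row 1; 6 starts row 2. P = [[4], [6]], Q = [[1], [2]].
Insert 3: 3 bumps 4 from row 1; 4 bumps 6 from row 2; 6 starts row 3. P = [[3], [4], [6]], Q = [[1], [2], [3]].
Insert 2: 2 bumps 3 from row 1; 3 bumps 4 from row 2; 4 bumps 6 from row 3; 6 starts row 4. P = [[2], [3], [4], [6]], Q = [[1], [2], [3], [4]].
Insert 5: appended to row 1. P = [[2, 5], [3], [4], [6]], Q = [[1, 5], [2], [3], [4]].
Insert 7: appended to row 1. P = [[2, 5, 7], [3], [4], [6]], Q = [[1, 5, 6], [2], [3], [4]].
Insert 1: 1 bumps 2 from row 1; 2 bumps 3 from row 2; 3 bumps 4 from row 3; 4 bumps 6 from row 4; 6 starts row 5. P = [[1, 5, 7], [2], [3], [4], [6]], Q = [[1, 5, 6], [2], [3], [4], [7]].

So P = [[1, 5, 7], [2], [3], [4], [6]], Q = [[1, 5, 6], [2], [3], [4], [7]].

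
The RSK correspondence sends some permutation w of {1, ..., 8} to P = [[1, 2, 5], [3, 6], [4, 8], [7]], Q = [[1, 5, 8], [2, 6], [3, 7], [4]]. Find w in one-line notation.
Reverse the RSK construction: for i from n down to 1, find the cell of Q containing i, remove the entry at that cell from P, and reverse-bump it up through P; the value ejected from row 1 is w(i).

Step i=8: Q has 8 at row 1, column 3; remove that cell from P, ejecting 5. So w(8) = 5. P is now [[1, 2], [3, 6], [4, 8], [7]].
Step i=7: Q has 7 at row 3, column 2; remove 8 from row 3 of P and reverse-bump: 8 enters row 2 and ejects 6; 6 enters row 1 and ejects 2. So w(7) = 2. P is now [[1, 6], [3, 8], [4], [7]].
Step i=6: Q has 6 at row 2, column 2; remove 8 from row 2 of P and reverse-bump: 8 enters row 1 and ejects 6. So w(6) = 6. P is now [[1, 8], [3], [4], [7]].
Step i=5: Q has 5 at row 1, column 2; remove that cell from P, ejecting 8. So w(5) = 8. P is now [[1], [3], [4], [7]].
Step i=4: Q has 4 at row 4, column 1; remove 7 from row 4 of P and reverse-bump: 7 enters row 3 and ejects 4; 4 enters row 2 and ejects 3; 3 enters row 1 and ejects 1. So w(4) = 1. P is now [[3], [4], [7]].
Step i=3: Q has 3 at row 3, column 1; remove 7 from row 3 of P and reverse-bump: 7 enters row 2 and ejects 4; 4 enters row 1 and ejects 3. So w(3) = 3. P is now [[4], [7]].
Step i=2: Q has 2 at row 2, column 1; remove 7 from row 2 of P and reverse-bump: 7 enters row 1 and ejects 4. So w(2) = 4. P is now [[7]].
Step i=1: Q has 1 at row 1, column 1; remove that cell from P, ejecting 7. So w(1) = 7. P is now [].

So w = 7 4 3 1 8 6 2 5.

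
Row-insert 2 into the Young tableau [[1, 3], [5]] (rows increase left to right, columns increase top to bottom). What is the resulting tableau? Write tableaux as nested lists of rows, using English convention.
In row 1, 2 replaces 3 (the leftmost entry greater than 2); 3 is bumped to row 2. In row 2, 3 replaces 5 (the leftmost entry greater than 3); 5 is bumped to row 3. 5 starts a new row 3. The new tableau is [[1, 2], [3], [5]].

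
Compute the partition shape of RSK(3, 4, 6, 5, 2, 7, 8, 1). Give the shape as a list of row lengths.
Row-insert each entry into an empty tableau.

After inserting 3: P = [[3]].
After inserting 4: P = [[3, 4]].
After inserting 6: P = [[3, 4, 6]].
After inserting 5: P = [[3, 4, 5], [6]].
After inserting 2: P = [[2, 4, 5], [3], [6]].
After inserting 7: P = [[2, 4, 5, 7], [3], [6]].
After inserting 8: P = [[2, 4, 5, 7, 8], [3], [6]].
After inserting 1: P = [[1, 4, 5, 7, 8], [2], [3], [6]].

The final insertion tableau P = [[1, 4, 5, 7, 8], [2], [3], [6]] has shape [5, 1, 1, 1].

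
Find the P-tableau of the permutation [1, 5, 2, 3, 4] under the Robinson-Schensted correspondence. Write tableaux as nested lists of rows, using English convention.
After inserting 1: P = [[1]].
After inserting 5: P = [[1, 5]].
After inserting 2: P = [[1, 2], [5]].
After inserting 3: P = [[1, 2, 3], [5]].
After inserting 4: P = [[1, 2, 3, 4], [5]].

So P = [[1, 2, 3, 4], [5]].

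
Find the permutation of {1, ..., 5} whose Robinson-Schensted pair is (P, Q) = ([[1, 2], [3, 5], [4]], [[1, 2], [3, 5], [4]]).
4 5 3 1 2

Reverse the RSK construction: for i from n down to 1, find the cell of Q containing i, remove the entry at that cell from P, and reverse-bump it up through P; the value ejected from row 1 is w(i).

Step i=5: Q has 5 at row 2, column 2; remove 5 from row 2 of P and reverse-bump: 5 enters row 1 and ejects 2. So w(5) = 2. P is now [[1, 5], [3], [4]].
Step i=4: Q has 4 at row 3, column 1; remove 4 from row 3 of P and reverse-bump: 4 enters row 2 and ejects 3; 3 enters row 1 and ejects 1. So w(4) = 1. P is now [[3, 5], [4]].
Step i=3: Q has 3 at row 2, column 1; remove 4 from row 2 of P and reverse-bump: 4 enters row 1 and ejects 3. So w(3) = 3. P is now [[4, 5]].
Step i=2: Q has 2 at row 1, column 2; remove that cell from P, ejecting 5. So w(2) = 5. P is now [[4]].
Step i=1: Q has 1 at row 1, column 1; remove that cell from P, ejecting 4. So w(1) = 4. P is now [].

So w = 4 5 3 1 2.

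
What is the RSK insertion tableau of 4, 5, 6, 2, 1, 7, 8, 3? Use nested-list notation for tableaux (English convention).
Insert 4: appended to row 1. P = [[4]].
Insert 5: appended to row 1. P = [[4, 5]].
Insert 6: appended to row 1. P = [[4, 5, 6]].
Insert 2: 2 bumps 4 from row 1; 4 starts row 2. P = [[2, 5, 6], [4]].
Insert 1: 1 bumps 2 from row 1; 2 bumps 4 from row 2; 4 starts row 3. P = [[1, 5, 6], [2], [4]].
Insert 7: appended to row 1. P = [[1, 5, 6, 7], [2], [4]].
Insert 8: appended to row 1. P = [[1, 5, 6, 7, 8], [2], [4]].
Insert 3: 3 bumps 5 from row 1; 5 appends to row 2. P = [[1, 3, 6, 7, 8], [2, 5], [4]].

So P = [[1, 3, 6, 7, 8], [2, 5], [4]].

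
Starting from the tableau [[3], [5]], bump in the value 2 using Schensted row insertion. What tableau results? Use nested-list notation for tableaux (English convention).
In row 1, 2 replaces 3 (the leftmost entry greater than 2); 3 is bumped to row 2. In row 2, 3 replaces 5 (the leftmost entry greater than 3); 5 is bumped to row 3. 5 starts a new row 3. The new tableau is [[2], [3], [5]].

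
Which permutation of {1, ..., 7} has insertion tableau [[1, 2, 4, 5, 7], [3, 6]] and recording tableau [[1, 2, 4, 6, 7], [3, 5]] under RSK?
Reverse the RSK construction: for i from n down to 1, find the cell of Q containing i, remove the entry at that cell from P, and reverse-bump it up through P; the value ejected from row 1 is w(i).

Step i=7: Q has 7 at row 1, column 5; remove that cell from P, ejecting 7. So w(7) = 7. P is now [[1, 2, 4, 5], [3, 6]].
Step i=6: Q has 6 at row 1, column 4; remove that cell from P, ejecting 5. So w(6) = 5. P is now [[1, 2, 4], [3, 6]].
Step i=5: Q has 5 at row 2, column 2; remove 6 from row 2 of P and reverse-bump: 6 enters row 1 and ejects 4. So w(5) = 4. P is now [[1, 2, 6], [3]].
Step i=4: Q has 4 at row 1, column 3; remove that cell from P, ejecting 6. So w(4) = 6. P is now [[1, 2], [3]].
Step i=3: Q has 3 at row 2, column 1; remove 3 from row 2 of P and reverse-bump: 3 enters row 1 and ejects 2. So w(3) = 2. P is now [[1, 3]].
Step i=2: Q has 2 at row 1, column 2; remove that cell from P, ejecting 3. So w(2) = 3. P is now [[1]].
Step i=1: Q has 1 at row 1, column 1; remove that cell from P, ejecting 1. So w(1) = 1. P is now [].

So w = 1 3 2 6 4 5 7.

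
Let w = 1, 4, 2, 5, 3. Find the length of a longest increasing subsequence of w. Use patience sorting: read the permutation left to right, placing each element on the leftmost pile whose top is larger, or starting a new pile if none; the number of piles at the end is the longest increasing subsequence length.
1: new pile. tops = [1]
4: new pile. tops = [1, 4]
2: onto pile 2 (replacing 4). tops = [1, 2]
5: new pile. tops = [1, 2, 5]
3: onto pile 3 (replacing 5). tops = [1, 2, 3]

3 piles, so the longest increasing subsequence has length 3.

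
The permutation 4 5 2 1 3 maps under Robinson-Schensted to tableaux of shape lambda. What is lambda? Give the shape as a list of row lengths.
[2, 2, 1]

Row-insert each entry into an empty tableau.

After inserting 4: P = [[4]].
After inserting 5: P = [[4, 5]].
After inserting 2: P = [[2, 5], [4]].
After inserting 1: P = [[1, 5], [2], [4]].
After inserting 3: P = [[1, 3], [2, 5], [4]].

The final insertion tableau P = [[1, 3], [2, 5], [4]] has shape [2, 2, 1].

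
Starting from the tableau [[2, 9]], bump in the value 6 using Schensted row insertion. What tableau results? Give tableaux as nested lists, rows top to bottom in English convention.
In row 1, 6 replaces 9 (the leftmost entry greater than 6); 9 is bumped to row 2. 9 starts a new row 2. The new tableau is [[2, 6], [9]].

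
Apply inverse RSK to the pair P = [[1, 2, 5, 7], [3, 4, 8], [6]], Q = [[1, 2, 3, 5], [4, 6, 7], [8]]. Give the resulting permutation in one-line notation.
Reverse the RSK construction: for i from n down to 1, find the cell of Q containing i, remove the entry at that cell from P, and reverse-bump it up through P; the value ejected from row 1 is w(i).

Step i=8: Q has 8 at row 3, column 1; remove 6 from row 3 of P and reverse-bump: 6 enters row 2 and ejects 4; 4 enters row 1 and ejects 2. So w(8) = 2. P is now [[1, 4, 5, 7], [3, 6, 8]].
Step i=7: Q has 7 at row 2, column 3; remove 8 from row 2 of P and reverse-bump: 8 enters row 1 and ejects 7. So w(7) = 7. P is now [[1, 4, 5, 8], [3, 6]].
Step i=6: Q has 6 at row 2, column 2; remove 6 from row 2 of P and reverse-bump: 6 enters row 1 and ejects 5. So w(6) = 5. P is now [[1, 4, 6, 8], [3]].
Step i=5: Q has 5 at row 1, column 4; remove that cell from P, ejecting 8. So w(5) = 8. P is now [[1, 4, 6], [3]].
Step i=4: Q has 4 at row 2, column 1; remove 3 from row 2 of P and reverse-bump: 3 enters row 1 and ejects 1. So w(4) = 1. P is now [[3, 4, 6]].
Step i=3: Q has 3 at row 1, column 3; remove that cell from P, ejecting 6. So w(3) = 6. P is now [[3, 4]].
Step i=2: Q has 2 at row 1, column 2; remove that cell from P, ejecting 4. So w(2) = 4. P is now [[3]].
Step i=1: Q has 1 at row 1, column 1; remove that cell from P, ejecting 3. So w(1) = 3. P is now [].

So w = 3 4 6 1 8 5 7 2.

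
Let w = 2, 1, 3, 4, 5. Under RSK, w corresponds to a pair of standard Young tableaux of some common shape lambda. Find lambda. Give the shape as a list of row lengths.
[4, 1]

Row-insert each entry into an empty tableau.

After inserting 2: P = [[2]].
After inserting 1: P = [[1], [2]].
After inserting 3: P = [[1, 3], [2]].
After inserting 4: P = [[1, 3, 4], [2]].
After inserting 5: P = [[1, 3, 4, 5], [2]].

The final insertion tableau P = [[1, 3, 4, 5], [2]] has shape [4, 1].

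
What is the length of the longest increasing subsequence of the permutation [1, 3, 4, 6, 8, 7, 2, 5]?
5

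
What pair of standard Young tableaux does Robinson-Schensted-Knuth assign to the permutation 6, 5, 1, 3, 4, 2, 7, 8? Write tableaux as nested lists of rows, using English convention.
P = [[1, 2, 4, 7, 8], [3], [5], [6]], Q = [[1, 4, 5, 7, 8], [2], [3], [6]]

Insert each entry of the permutation into P by Schensted row insertion, recording in Q the position of each new cell.

Insert 6: appended to row 1. P = [[6]].
Insert 5: 5 bumps 6 from row 1; 6 starts row 2. P = [[5], [6]].
Insert 1: 1 bumps 5 from row 1; 5 bumps 6 from row 2; 6 starts row 3. P = [[1], [5], [6]].
Insert 3: appended to row 1. P = [[1, 3], [5], [6]].
Insert 4: appended to row 1. P = [[1, 3, 4], [5], [6]].
Insert 2: 2 bumps 3 from row 1; 3 bumps 5 from row 2; 5 bumps 6 from row 3; 6 starts row 4. P = [[1, 2, 4], [3], [5], [6]].
Insert 7: appended to row 1. P = [[1, 2, 4, 7], [3], [5], [6]].
Insert 8: appended to row 1. P = [[1, 2, 4, 7, 8], [3], [5], [6]].

So P = [[1, 2, 4, 7, 8], [3], [5], [6]], Q = [[1, 4, 5, 7, 8], [2], [3], [6]].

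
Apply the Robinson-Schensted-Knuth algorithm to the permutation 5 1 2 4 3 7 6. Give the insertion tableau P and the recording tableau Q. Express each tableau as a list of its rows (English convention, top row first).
Insert each entry of the permutation into P by Schensted row insertion, recording in Q the position of each new cell.

Insert 5: appended to row 1. P = [[5]], Q = [[1]].
Insert 1: 1 bumps 5 from row 1; 5 starts row 2. P = [[1], [5]], Q = [[1], [2]].
Insert 2: appended to row 1. P = [[1, 2], [5]], Q = [[1, 3], [2]].
Insert 4: appended to row 1. P = [[1, 2, 4], [5]], Q = [[1, 3, 4], [2]].
Insert 3: 3 bumps 4 from row 1; 4 bumps 5 from row 2; 5 starts row 3. P = [[1, 2, 3], [4], [5]], Q = [[1, 3, 4], [2], [5]].
Insert 7: appended to row 1. P = [[1, 2, 3, 7], [4], [5]], Q = [[1, 3, 4, 6], [2], [5]].
Insert 6: 6 bumps 7 from row 1; 7 appends to row 2. P = [[1, 2, 3, 6], [4, 7], [5]], Q = [[1, 3, 4, 6], [2, 7], [5]].

So P = [[1, 2, 3, 6], [4, 7], [5]], Q = [[1, 3, 4, 6], [2, 7], [5]].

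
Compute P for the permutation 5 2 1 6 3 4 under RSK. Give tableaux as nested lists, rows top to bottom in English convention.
P = [[1, 3, 4], [2, 6], [5]]

Insert 5: appended to row 1. P = [[5]].
Insert 2: 2 bumps 5 from row 1; 5 starts row 2. P = [[2], [5]].
Insert 1: 1 bumps 2 from row 1; 2 bumps 5 from row 2; 5 starts row 3. P = [[1], [2], [5]].
Insert 6: appended to row 1. P = [[1, 6], [2], [5]].
Insert 3: 3 bumps 6 from row 1; 6 appends to row 2. P = [[1, 3], [2, 6], [5]].
Insert 4: appended to row 1. P = [[1, 3, 4], [2, 6], [5]].

So P = [[1, 3, 4], [2, 6], [5]].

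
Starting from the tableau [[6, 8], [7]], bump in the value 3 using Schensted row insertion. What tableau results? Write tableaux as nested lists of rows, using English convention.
[[3, 8], [6], [7]]

In row 1, 3 replaces 6 (the leftmost entry greater than 3); 6 is bumped to row 2. In row 2, 6 replaces 7 (the leftmost entry greater than 6); 7 is bumped to row 3. 7 starts a new row 3. The new tableau is [[3, 8], [6], [7]].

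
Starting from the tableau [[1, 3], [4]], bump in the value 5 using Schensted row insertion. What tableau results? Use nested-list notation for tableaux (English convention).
[[1, 3, 5], [4]]

5 is larger than every entry of row 1, so it is appended to row 1. The new tableau is [[1, 3, 5], [4]].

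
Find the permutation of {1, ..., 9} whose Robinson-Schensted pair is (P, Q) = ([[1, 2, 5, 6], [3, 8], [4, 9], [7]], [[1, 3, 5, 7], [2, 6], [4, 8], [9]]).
Reverse the RSK construction: for i from n down to 1, find the cell of Q containing i, remove the entry at that cell from P, and reverse-bump it up through P; the value ejected from row 1 is w(i).

Step i=9: Q has 9 at row 4, column 1; remove 7 from row 4 of P and reverse-bump: 7 enters row 3 and ejects 4; 4 enters row 2 and ejects 3; 3 enters row 1 and ejects 2. So w(9) = 2. P is now [[1, 3, 5, 6], [4, 8], [7, 9]].
Step i=8: Q has 8 at row 3, column 2; remove 9 from row 3 of P and reverse-bump: 9 enters row 2 and ejects 8; 8 enters row 1 and ejects 6. So w(8) = 6. P is now [[1, 3, 5, 8], [4, 9], [7]].
Step i=7: Q has 7 at row 1, column 4; remove that cell from P, ejecting 8. So w(7) = 8. P is now [[1, 3, 5], [4, 9], [7]].
Step i=6: Q has 6 at row 2, column 2; remove 9 from row 2 of P and reverse-bump: 9 enters row 1 and ejects 5. So w(6) = 5. P is now [[1, 3, 9], [4], [7]].
Step i=5: Q has 5 at row 1, column 3; remove that cell from P, ejecting 9. So w(5) = 9. P is now [[1, 3], [4], [7]].
Step i=4: Q has 4 at row 3, column 1; remove 7 from row 3 of P and reverse-bump: 7 enters row 2 and ejects 4; 4 enters row 1 and ejects 3. So w(4) = 3. P is now [[1, 4], [7]].
Step i=3: Q has 3 at row 1, column 2; remove that cell from P, ejecting 4. So w(3) = 4. P is now [[1], [7]].
Step i=2: Q has 2 at row 2, column 1; remove 7 from row 2 of P and reverse-bump: 7 enters row 1 and ejects 1. So w(2) = 1. P is now [[7]].
Step i=1: Q has 1 at row 1, column 1; remove that cell from P, ejecting 7. So w(1) = 7. P is now [].

So w = 7 1 4 3 9 5 8 6 2.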